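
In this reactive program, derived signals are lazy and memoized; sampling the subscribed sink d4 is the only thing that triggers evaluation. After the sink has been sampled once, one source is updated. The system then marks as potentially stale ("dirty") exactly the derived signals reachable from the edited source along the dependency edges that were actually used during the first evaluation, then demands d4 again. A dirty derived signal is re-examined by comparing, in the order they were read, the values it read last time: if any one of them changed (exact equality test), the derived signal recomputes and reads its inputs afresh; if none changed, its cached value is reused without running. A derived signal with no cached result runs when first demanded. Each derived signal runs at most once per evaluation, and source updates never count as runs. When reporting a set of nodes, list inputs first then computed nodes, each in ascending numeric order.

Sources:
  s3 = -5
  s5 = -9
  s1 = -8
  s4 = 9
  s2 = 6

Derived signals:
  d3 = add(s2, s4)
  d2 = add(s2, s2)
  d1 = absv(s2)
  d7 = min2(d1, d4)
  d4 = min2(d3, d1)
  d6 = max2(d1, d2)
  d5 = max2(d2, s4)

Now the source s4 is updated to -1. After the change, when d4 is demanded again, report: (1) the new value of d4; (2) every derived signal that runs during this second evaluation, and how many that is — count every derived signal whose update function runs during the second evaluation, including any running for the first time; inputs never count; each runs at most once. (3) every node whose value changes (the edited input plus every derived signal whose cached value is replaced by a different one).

First demand of the output computes:
  d1 = absv(6) = 6
  d3 = add(6, 9) = 15
  d4 = min2(15, 6) = 6

After the edit, cleaning proceeds:
  d3: a read changed (s4 9->-1) — executes, giving 5.
  d4: a read changed (d3 15->5) — executes, giving 5.

Demanding d4 again yields 5.
2 derived signals run: d3, d4.
The nodes whose values change: s4, d3, d4.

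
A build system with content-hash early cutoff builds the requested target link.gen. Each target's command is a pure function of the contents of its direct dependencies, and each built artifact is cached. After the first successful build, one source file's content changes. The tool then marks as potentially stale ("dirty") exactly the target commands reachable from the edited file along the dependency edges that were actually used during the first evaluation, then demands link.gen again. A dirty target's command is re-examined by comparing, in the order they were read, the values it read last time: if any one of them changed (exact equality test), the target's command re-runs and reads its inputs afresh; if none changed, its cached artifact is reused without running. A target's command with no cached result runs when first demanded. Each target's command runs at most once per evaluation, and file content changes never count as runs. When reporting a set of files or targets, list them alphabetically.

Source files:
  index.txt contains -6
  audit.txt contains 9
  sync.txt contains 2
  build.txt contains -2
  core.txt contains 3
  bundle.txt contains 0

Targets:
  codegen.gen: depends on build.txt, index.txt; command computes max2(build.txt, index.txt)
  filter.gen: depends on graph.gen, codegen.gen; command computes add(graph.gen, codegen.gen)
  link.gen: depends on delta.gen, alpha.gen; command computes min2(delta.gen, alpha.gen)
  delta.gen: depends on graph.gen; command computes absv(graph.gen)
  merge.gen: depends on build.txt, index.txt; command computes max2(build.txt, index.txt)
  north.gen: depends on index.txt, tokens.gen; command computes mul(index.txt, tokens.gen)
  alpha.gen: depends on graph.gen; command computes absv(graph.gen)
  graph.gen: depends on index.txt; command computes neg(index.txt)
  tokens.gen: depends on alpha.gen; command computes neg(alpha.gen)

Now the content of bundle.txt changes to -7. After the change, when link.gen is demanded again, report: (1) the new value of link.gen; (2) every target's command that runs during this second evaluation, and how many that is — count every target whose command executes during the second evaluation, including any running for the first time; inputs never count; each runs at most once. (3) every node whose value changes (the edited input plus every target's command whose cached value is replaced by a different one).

First evaluation (everything demanded from the output):
  graph.gen = neg(-6) = 6
  alpha.gen = absv(6) = 6
  delta.gen = absv(6) = 6
  link.gen = min2(6, 6) = 6

Propagation after the edit:
  bundle.txt feeds no computation that the output demands — nothing is marked dirty and nothing runs.

Key observation: bundle.txt is never demanded by the output, so the edit triggers no recomputation at all.

New value of link.gen: 6.
Target commands that run: none — 0 in total.
Values that change: bundle.txt.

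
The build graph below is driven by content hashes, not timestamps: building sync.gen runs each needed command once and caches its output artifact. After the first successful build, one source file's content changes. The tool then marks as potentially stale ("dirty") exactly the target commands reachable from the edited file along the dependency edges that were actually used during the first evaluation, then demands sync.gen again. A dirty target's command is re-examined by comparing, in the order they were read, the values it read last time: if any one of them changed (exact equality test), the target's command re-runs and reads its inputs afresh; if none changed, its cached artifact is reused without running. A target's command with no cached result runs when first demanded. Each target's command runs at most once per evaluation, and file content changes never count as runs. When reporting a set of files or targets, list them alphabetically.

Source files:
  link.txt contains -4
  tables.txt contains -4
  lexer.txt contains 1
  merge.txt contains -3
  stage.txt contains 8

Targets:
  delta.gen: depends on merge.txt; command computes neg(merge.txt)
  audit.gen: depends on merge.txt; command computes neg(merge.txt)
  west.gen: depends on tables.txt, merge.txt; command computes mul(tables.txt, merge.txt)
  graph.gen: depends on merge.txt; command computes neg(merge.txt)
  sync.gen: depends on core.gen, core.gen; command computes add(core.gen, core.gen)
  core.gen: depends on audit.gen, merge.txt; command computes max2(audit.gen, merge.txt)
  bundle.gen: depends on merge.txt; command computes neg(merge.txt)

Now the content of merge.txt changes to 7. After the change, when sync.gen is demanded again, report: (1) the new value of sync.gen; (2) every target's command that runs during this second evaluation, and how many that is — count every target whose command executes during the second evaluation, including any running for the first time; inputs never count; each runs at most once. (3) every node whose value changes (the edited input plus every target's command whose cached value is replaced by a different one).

sync.gen now evaluates to 14.
Run set: audit.gen, core.gen, sync.gen (3 run).
Changed values: audit.gen, core.gen, merge.txt, sync.gen.

Initial pass — values computed on the first demand:
  audit.gen = neg(-3) = 3
  core.gen = max2(3, -3) = 3
  sync.gen = add(3, 3) = 6

Second demand — change propagation:
  audit.gen: re-runs because merge.txt -3->7; new result -7.
  core.gen: re-runs because audit.gen 3->-7; merge.txt -3->7; new result 7.
  sync.gen: re-runs because core.gen 3->7; core.gen 3->7; new result 14.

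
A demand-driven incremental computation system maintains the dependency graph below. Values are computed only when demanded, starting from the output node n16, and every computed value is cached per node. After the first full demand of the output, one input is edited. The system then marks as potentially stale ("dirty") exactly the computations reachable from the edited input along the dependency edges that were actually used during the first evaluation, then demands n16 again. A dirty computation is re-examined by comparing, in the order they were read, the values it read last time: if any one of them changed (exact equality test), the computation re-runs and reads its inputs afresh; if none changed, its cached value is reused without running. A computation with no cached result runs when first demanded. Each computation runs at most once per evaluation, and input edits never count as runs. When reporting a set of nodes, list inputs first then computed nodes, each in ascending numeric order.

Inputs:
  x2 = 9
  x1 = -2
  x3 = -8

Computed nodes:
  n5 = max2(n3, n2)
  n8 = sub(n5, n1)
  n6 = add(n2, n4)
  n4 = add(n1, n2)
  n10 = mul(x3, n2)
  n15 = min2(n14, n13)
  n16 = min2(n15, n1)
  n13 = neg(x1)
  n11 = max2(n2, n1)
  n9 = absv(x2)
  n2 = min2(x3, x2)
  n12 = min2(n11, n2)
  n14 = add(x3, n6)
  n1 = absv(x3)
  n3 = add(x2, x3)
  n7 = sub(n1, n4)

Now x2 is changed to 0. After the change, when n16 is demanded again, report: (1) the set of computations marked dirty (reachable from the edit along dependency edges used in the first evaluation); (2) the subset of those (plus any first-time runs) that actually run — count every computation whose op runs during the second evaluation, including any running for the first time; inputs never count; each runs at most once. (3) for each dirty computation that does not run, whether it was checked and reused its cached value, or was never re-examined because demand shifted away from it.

Marked dirty: n2, n4, n6, n14, n15, n16.
Computations that run: n2 — 1 in total.
Checked but reused from cache: n4, n6, n14, n15, n16.
Key observation: the change is absorbed at n2 — it re-runs but produces the same value, and the output's value is unchanged.

First evaluation (everything demanded from the output):
  n1 = absv(-8) = 8
  n2 = min2(-8, 9) = -8
  n4 = add(8, -8) = 0
  n6 = add(-8, 0) = -8
  n13 = neg(-2) = 2
  n14 = add(-8, -8) = -16
  n15 = min2(-16, 2) = -16
  n16 = min2(-16, 8) = -16

Propagation after the edit:
  n2: runs — x2 9->0; result -8 (same value as before).
  n4: checked — values it read are unchanged (n1 unchanged, n2 unchanged); reused cached 0 without running.
  n6: checked — values it read are unchanged (n2 unchanged, n4 unchanged); reused cached -8 without running.
  n14: checked — values it read are unchanged (x3 unchanged, n6 unchanged); reused cached -16 without running.
  n15: checked — values it read are unchanged (n14 unchanged, n13 unchanged); reused cached -16 without running.
  n16: checked — values it read are unchanged (n15 unchanged, n1 unchanged); reused cached -16 without running.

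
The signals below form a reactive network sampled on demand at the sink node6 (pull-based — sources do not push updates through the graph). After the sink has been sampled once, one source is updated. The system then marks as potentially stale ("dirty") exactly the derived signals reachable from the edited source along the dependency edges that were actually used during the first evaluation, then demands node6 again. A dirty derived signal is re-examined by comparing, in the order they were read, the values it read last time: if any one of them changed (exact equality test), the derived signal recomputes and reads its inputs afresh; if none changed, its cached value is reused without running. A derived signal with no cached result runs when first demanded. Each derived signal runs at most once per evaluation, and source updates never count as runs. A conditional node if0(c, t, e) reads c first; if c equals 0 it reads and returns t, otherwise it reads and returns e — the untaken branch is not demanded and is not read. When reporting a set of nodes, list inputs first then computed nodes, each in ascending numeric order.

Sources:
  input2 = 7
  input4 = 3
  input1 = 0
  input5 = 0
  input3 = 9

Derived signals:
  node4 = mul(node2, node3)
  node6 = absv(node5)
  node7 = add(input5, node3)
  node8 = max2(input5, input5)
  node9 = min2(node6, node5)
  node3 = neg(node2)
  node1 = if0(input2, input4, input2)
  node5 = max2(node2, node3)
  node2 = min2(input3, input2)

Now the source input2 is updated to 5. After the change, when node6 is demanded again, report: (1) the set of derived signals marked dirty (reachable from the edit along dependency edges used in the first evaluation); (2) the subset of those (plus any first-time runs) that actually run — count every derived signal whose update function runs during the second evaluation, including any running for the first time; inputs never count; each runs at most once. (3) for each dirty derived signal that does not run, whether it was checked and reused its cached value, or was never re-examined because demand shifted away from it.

Initial pass — values computed on the first demand:
  node2 = min2(9, 7) = 7
  node3 = neg(7) = -7
  node5 = max2(7, -7) = 7
  node6 = absv(7) = 7

Second demand — change propagation:
  node2: re-runs because input2 7->5; new result 5.
  node3: re-runs because node2 7->5; new result -5.
  node5: re-runs because node2 7->5; node3 -7->-5; new result 5.
  node6: re-runs because node5 7->5; new result 5.

Dirty set: node2, node3, node5, node6.
Run set: node2, node3, node5, node6 (4 run).
All dirty derived signals ended up running.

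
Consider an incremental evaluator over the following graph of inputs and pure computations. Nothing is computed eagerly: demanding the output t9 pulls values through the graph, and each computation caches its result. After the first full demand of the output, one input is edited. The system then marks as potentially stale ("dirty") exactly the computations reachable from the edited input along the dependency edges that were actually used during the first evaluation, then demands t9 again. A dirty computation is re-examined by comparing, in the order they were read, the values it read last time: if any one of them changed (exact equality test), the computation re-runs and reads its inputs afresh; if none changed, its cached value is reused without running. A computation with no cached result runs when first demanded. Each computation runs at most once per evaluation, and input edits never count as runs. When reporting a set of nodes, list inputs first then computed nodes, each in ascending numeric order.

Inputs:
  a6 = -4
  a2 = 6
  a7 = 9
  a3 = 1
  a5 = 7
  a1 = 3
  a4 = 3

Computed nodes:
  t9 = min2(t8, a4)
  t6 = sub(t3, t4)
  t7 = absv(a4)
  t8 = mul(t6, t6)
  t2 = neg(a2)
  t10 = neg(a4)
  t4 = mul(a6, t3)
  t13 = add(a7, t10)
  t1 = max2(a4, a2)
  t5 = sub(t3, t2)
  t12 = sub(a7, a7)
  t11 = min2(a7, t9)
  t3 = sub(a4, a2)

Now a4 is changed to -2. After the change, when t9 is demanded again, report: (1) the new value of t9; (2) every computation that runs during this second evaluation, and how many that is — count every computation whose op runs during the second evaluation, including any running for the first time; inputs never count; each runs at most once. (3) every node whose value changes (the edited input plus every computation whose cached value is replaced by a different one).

t9 now evaluates to -2.
Run set: t3, t4, t6, t8, t9 (5 run).
Changed values: a4, t3, t4, t6, t8, t9.

Initial pass — values computed on the first demand:
  t3 = sub(3, 6) = -3
  t4 = mul(-4, -3) = 12
  t6 = sub(-3, 12) = -15
  t8 = mul(-15, -15) = 225
  t9 = min2(225, 3) = 3

Second demand — change propagation:
  t3: re-runs because a4 3->-2; new result -8.
  t4: re-runs because t3 -3->-8; new result 32.
  t6: re-runs because t3 -3->-8; t4 12->32; new result -40.
  t8: re-runs because t6 -15->-40; t6 -15->-40; new result 1600.
  t9: re-runs because t8 225->1600; a4 3->-2; new result -2.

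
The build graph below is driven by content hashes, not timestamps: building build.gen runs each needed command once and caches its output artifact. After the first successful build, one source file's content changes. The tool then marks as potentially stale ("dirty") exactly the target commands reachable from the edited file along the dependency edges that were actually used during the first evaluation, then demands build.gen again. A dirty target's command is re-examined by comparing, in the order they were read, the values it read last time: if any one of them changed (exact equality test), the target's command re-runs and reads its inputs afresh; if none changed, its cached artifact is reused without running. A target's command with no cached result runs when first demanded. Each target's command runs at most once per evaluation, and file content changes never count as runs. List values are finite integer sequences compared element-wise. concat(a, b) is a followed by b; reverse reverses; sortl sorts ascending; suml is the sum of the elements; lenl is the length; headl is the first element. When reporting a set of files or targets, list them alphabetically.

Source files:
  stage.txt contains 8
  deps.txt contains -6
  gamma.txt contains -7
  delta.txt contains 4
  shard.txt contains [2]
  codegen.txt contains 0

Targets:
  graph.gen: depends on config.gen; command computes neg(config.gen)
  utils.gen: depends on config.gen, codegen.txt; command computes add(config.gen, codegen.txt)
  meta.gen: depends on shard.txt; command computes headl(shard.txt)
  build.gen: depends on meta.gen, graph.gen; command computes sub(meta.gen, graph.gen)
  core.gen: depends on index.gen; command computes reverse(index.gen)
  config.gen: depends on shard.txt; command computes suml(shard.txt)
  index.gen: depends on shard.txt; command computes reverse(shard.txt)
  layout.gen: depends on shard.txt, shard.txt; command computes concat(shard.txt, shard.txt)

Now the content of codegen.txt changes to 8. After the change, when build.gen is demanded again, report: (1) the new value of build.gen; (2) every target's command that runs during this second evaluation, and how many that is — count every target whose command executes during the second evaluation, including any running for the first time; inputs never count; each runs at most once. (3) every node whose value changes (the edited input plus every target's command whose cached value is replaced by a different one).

Initial pass — values computed on the first demand:
  config.gen = suml([2]) = 2
  graph.gen = neg(2) = -2
  meta.gen = headl([2]) = 2
  build.gen = sub(2, -2) = 4

Second demand — change propagation:
  no demanded computation ever read codegen.txt, so the edit dirties nothing and nothing runs.

The important point: nothing the output needs ever reads codegen.txt, so the edit is invisible to it.

build.gen now evaluates to 4.
Run set: none (0 run).
Changed values: codegen.txt.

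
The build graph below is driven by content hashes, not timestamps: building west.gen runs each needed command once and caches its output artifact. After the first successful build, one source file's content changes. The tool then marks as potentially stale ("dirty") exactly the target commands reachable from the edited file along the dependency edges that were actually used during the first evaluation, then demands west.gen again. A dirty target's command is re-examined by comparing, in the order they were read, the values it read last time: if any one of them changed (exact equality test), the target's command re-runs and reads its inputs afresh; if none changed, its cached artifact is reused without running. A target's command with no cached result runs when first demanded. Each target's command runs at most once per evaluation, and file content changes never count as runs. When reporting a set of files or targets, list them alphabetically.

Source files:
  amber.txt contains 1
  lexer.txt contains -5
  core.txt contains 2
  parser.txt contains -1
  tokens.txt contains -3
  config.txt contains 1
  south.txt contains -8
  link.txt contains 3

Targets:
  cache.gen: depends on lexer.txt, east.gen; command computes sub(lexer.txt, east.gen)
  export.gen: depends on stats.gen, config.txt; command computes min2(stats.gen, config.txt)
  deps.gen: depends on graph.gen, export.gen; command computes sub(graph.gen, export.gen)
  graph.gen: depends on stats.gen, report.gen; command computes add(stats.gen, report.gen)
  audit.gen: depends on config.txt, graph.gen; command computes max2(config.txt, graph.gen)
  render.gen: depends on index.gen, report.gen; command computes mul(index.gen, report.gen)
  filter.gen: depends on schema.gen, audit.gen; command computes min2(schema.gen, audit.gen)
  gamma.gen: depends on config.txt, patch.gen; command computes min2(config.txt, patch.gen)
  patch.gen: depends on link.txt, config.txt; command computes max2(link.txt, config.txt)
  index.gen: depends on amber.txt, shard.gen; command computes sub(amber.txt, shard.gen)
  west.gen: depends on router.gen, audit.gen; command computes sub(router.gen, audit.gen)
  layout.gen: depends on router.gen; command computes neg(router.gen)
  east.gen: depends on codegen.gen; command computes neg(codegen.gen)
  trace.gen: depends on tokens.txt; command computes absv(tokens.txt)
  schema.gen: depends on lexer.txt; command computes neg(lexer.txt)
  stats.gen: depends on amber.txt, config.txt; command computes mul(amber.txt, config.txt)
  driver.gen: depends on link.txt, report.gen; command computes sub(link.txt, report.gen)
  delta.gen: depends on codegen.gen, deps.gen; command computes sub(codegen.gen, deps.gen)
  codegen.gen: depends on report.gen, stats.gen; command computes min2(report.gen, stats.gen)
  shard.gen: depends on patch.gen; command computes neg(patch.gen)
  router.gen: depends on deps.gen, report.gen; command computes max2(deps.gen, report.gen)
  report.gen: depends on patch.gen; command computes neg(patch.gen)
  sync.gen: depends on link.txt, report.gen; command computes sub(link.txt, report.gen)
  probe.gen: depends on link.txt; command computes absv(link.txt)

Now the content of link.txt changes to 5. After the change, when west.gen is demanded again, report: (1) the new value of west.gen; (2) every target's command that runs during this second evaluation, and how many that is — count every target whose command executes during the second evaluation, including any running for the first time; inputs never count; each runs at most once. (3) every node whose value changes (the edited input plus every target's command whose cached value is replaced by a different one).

Initial pass — values computed on the first demand:
  patch.gen = max2(3, 1) = 3
  report.gen = neg(3) = -3
  stats.gen = mul(1, 1) = 1
  export.gen = min2(1, 1) = 1
  graph.gen = add(1, -3) = -2
  audit.gen = max2(1, -2) = 1
  deps.gen = sub(-2, 1) = -3
  router.gen = max2(-3, -3) = -3
  west.gen = sub(-3, 1) = -4

Second demand — change propagation:
  patch.gen: re-runs because link.txt 3->5; new result 5.
  report.gen: re-runs because patch.gen 3->5; new result -5.
  graph.gen: re-runs because report.gen -3->-5; new result -4.
  audit.gen: re-runs because graph.gen -2->-4; new result 1 (unchanged).
  deps.gen: re-runs because graph.gen -2->-4; new result -5.
  router.gen: re-runs because deps.gen -3->-5; report.gen -3->-5; new result -5.
  west.gen: re-runs because router.gen -3->-5; new result -6.

west.gen now evaluates to -6.
Run set: audit.gen, deps.gen, graph.gen, patch.gen, report.gen, router.gen, west.gen (7 run).
Changed values: deps.gen, graph.gen, link.txt, patch.gen, report.gen, router.gen, west.gen.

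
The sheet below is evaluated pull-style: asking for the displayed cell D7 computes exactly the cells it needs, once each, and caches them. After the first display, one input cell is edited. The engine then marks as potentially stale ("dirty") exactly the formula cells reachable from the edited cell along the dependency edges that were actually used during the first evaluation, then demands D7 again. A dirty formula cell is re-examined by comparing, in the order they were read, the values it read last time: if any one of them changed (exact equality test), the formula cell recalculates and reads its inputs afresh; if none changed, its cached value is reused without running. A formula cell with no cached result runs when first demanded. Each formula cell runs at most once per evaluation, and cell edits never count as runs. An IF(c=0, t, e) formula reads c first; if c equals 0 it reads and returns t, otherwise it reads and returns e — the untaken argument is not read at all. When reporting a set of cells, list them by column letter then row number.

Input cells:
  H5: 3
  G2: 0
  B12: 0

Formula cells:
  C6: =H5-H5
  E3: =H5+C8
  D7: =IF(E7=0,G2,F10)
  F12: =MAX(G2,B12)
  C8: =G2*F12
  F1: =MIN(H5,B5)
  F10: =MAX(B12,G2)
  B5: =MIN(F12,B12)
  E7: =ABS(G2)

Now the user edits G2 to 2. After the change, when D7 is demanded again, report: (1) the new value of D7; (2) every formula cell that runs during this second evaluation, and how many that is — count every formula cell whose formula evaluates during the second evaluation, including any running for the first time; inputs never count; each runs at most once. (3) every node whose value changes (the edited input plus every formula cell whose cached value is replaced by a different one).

First demand of the output computes:
  E7 = ABS(0) = 0
  D7 = IF(E7=0: E7=0 -> then branch G2) = 0

After the edit, cleaning proceeds:
  E7: a read changed (G2 0->2) — executes, giving 2.
  F10: had never run; runs now, result 2.
  D7: a read changed (E7 0->2; G2 0->2) — executes, giving 2.

Note the branch switch — F10 had no cache and runs now for the first time.

Demanding D7 again yields 2.
3 formula cells run: D7, E7, F10.
The nodes whose values change: D7, E7, G2.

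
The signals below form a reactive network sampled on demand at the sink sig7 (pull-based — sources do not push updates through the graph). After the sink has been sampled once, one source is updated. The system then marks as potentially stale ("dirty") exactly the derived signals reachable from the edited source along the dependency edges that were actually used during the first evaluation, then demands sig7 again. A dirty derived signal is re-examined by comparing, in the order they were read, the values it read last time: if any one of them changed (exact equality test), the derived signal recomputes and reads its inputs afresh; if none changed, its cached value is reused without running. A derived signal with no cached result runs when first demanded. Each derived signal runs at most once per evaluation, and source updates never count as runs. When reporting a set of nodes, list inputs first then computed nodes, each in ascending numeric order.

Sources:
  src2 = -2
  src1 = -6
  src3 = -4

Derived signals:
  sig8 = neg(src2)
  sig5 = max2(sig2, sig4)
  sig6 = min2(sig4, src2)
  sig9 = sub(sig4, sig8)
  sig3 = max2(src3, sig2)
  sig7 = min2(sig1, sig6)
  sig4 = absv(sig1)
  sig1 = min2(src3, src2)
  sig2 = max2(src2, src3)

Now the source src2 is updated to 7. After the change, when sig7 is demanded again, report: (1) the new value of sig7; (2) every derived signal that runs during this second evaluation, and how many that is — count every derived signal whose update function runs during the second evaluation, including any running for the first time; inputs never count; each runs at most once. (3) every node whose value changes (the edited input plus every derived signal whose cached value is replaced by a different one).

Initial pass — values computed on the first demand:
  sig1 = min2(-4, -2) = -4
  sig4 = absv(-4) = 4
  sig6 = min2(4, -2) = -2
  sig7 = min2(-4, -2) = -4

Second demand — change propagation:
  sig1: re-runs because src2 -2->7; new result -4 (unchanged).
  sig4: re-examined; everything it read last time is the same (sig1 unchanged) — cache 4 kept, no run.
  sig6: re-runs because src2 -2->7; new result 4.
  sig7: re-runs because sig6 -2->4; new result -4 (unchanged).

The important point: at sig4 every value read last time is unchanged, so the dirty flag clears without a run.

sig7 now evaluates to -4.
Run set: sig1, sig6, sig7 (3 run).
Changed values: src2, sig6.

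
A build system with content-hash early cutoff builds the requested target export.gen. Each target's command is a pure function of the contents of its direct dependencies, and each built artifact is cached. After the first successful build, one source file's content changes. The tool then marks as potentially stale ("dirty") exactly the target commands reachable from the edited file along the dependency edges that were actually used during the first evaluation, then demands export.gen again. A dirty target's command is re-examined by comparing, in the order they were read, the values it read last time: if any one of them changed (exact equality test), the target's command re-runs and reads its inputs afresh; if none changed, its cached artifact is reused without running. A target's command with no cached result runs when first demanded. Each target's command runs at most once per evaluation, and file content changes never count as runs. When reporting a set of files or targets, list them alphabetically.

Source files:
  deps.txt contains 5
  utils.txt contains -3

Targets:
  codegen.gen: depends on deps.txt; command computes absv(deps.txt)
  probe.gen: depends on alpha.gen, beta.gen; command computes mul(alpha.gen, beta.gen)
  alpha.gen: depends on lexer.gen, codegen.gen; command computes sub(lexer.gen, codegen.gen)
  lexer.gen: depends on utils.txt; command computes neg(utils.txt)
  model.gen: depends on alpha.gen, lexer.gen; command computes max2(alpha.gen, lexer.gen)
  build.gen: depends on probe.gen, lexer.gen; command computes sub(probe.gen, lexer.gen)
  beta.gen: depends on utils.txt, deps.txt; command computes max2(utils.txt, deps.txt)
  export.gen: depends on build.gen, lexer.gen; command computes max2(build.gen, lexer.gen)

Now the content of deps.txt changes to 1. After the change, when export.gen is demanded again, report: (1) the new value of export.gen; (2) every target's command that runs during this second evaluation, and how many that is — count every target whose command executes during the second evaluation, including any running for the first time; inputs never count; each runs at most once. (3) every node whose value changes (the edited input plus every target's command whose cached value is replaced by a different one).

New value of export.gen: 3.
Target commands that run: alpha.gen, beta.gen, build.gen, codegen.gen, export.gen, probe.gen — 6 in total.
Values that change: alpha.gen, beta.gen, build.gen, codegen.gen, deps.txt, probe.gen.

First evaluation (everything demanded from the output):
  beta.gen = max2(-3, 5) = 5
  codegen.gen = absv(5) = 5
  lexer.gen = neg(-3) = 3
  alpha.gen = sub(3, 5) = -2
  probe.gen = mul(-2, 5) = -10
  build.gen = sub(-10, 3) = -13
  export.gen = max2(-13, 3) = 3

Propagation after the edit:
  beta.gen: runs — deps.txt 5->1; result 1.
  codegen.gen: runs — deps.txt 5->1; result 1.
  alpha.gen: runs — codegen.gen 5->1; result 2.
  probe.gen: runs — alpha.gen -2->2; beta.gen 5->1; result 2.
  build.gen: runs — probe.gen -10->2; result -1.
  export.gen: runs — build.gen -13->-1; result 3 (same value as before).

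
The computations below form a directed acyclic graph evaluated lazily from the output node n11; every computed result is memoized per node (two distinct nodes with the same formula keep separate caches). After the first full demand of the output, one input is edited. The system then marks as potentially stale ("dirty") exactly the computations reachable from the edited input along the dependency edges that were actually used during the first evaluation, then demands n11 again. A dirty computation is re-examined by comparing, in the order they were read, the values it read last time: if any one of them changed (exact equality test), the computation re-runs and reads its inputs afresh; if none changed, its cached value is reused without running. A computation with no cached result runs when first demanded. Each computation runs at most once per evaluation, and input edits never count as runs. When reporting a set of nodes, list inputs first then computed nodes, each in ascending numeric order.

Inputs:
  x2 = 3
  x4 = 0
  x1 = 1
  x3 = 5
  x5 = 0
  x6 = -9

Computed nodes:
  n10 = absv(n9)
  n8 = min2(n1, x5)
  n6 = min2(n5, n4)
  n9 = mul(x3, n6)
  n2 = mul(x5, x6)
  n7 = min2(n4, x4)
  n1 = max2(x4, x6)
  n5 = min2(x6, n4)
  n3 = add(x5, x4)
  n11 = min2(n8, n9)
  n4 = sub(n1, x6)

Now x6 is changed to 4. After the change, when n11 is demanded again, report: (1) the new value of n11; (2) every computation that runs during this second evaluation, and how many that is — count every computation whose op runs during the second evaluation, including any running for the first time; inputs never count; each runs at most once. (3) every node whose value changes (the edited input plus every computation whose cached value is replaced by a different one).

First demand of the output computes:
  n1 = max2(0, -9) = 0
  n4 = sub(0, -9) = 9
  n5 = min2(-9, 9) = -9
  n6 = min2(-9, 9) = -9
  n8 = min2(0, 0) = 0
  n9 = mul(5, -9) = -45
  n11 = min2(0, -45) = -45

After the edit, cleaning proceeds:
  n1: a read changed (x6 -9->4) — executes, giving 4.
  n4: a read changed (n1 0->4; x6 -9->4) — executes, giving 0.
  n5: a read changed (x6 -9->4; n4 9->0) — executes, giving 0.
  n6: a read changed (n5 -9->0; n4 9->0) — executes, giving 0.
  n8: a read changed (n1 0->4) — executes, giving 0 — identical to its old value.
  n9: a read changed (n6 -9->0) — executes, giving 0.
  n11: a read changed (n9 -45->0) — executes, giving 0.

Demanding n11 again yields 0.
7 computations run: n1, n4, n5, n6, n8, n9, n11.
The nodes whose values change: x6, n1, n4, n5, n6, n9, n11.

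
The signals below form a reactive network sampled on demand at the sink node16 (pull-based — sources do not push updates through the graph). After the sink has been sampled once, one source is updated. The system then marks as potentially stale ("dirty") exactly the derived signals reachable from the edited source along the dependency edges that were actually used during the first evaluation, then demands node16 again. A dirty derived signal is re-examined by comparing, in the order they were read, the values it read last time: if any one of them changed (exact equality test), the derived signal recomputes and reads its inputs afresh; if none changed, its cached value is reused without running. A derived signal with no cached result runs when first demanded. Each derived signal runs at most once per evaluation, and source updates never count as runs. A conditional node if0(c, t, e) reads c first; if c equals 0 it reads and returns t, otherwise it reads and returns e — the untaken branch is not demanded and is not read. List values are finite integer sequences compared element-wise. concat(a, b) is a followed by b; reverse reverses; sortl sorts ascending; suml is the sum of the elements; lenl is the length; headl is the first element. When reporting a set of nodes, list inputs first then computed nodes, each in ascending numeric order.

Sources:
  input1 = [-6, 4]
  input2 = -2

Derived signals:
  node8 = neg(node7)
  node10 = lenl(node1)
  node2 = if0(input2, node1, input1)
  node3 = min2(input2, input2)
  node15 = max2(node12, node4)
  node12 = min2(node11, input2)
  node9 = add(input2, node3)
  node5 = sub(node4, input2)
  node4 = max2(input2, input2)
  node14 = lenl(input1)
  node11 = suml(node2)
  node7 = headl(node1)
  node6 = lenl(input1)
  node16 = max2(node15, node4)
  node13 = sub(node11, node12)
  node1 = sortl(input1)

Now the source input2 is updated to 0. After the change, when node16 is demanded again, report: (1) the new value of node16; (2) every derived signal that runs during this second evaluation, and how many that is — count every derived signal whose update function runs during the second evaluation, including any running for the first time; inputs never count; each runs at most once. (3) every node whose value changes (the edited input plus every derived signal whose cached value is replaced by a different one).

node16 now evaluates to 0.
Run set: node1, node2, node4, node12, node15, node16 (6 run).
Changed values: input2, node4, node15, node16.
The important point: the flipped condition pulls in fresh nodes; node1 runs for the first time.

Initial pass — values computed on the first demand:
  node2 = if0(input2=-2 -> else branch input1) = [-6, 4]
  node4 = max2(-2, -2) = -2
  node11 = suml([-6, 4]) = -2
  node12 = min2(-2, -2) = -2
  node15 = max2(-2, -2) = -2
  node16 = max2(-2, -2) = -2

Second demand — change propagation:
  node1: newly demanded (no cache) — executes and yields [-6, 4].
  node2: re-runs because input2 -2->0; new result [-6, 4] (unchanged).
  node4: re-runs because input2 -2->0; input2 -2->0; new result 0.
  node11: re-examined; everything it read last time is the same (node2 unchanged) — cache -2 kept, no run.
  node12: re-runs because input2 -2->0; new result -2 (unchanged).
  node15: re-runs because node4 -2->0; new result 0.
  node16: re-runs because node15 -2->0; node4 -2->0; new result 0.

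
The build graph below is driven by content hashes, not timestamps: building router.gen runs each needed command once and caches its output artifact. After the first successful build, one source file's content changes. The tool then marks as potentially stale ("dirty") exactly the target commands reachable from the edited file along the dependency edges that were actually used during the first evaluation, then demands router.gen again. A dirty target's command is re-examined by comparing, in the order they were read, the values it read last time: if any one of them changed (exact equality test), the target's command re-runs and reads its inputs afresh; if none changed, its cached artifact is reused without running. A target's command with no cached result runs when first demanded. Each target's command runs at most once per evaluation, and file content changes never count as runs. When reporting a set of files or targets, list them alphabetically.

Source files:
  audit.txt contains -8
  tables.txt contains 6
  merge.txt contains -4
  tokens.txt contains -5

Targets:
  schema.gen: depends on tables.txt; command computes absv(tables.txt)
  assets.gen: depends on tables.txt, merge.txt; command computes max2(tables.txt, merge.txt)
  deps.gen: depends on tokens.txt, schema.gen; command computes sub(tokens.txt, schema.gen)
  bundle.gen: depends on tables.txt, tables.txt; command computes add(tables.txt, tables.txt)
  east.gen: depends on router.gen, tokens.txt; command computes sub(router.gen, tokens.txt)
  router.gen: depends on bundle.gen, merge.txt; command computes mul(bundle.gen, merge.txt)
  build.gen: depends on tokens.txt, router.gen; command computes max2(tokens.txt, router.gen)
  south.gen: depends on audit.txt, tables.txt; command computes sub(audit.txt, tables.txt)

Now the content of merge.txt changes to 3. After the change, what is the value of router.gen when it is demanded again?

Initial pass — values computed on the first demand:
  bundle.gen = add(6, 6) = 12
  router.gen = mul(12, -4) = -48

Second demand — change propagation:
  router.gen: re-runs because merge.txt -4->3; new result 36.

router.gen now evaluates to 36.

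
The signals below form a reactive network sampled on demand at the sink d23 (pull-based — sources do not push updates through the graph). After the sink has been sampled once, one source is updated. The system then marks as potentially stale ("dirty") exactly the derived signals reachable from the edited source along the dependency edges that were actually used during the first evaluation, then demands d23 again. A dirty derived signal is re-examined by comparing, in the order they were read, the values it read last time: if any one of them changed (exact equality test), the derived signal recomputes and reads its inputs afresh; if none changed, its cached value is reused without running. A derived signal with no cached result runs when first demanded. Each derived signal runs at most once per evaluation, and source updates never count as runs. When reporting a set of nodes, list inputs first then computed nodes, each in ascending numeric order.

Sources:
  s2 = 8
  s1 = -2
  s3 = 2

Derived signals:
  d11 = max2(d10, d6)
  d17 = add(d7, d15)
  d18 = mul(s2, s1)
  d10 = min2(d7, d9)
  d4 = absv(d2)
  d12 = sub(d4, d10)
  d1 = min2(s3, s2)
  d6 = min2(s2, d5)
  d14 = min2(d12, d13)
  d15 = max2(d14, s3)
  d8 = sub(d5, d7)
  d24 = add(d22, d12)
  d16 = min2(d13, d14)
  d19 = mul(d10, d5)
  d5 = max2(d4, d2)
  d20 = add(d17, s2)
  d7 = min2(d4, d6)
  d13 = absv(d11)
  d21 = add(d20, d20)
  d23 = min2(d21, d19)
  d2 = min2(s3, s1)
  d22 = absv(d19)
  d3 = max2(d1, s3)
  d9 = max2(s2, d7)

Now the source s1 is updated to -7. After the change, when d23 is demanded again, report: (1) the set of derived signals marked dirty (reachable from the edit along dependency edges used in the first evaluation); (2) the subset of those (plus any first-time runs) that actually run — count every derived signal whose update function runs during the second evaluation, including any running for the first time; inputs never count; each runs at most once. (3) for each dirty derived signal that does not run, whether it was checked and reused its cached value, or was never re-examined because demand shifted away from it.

Initial pass — values computed on the first demand:
  d2 = min2(2, -2) = -2
  d4 = absv(-2) = 2
  d5 = max2(2, -2) = 2
  d6 = min2(8, 2) = 2
  d7 = min2(2, 2) = 2
  d9 = max2(8, 2) = 8
  d10 = min2(2, 8) = 2
  d11 = max2(2, 2) = 2
  d12 = sub(2, 2) = 0
  d13 = absv(2) = 2
  d14 = min2(0, 2) = 0
  d15 = max2(0, 2) = 2
  d17 = add(2, 2) = 4
  d19 = mul(2, 2) = 4
  d20 = add(4, 8) = 12
  d21 = add(12, 12) = 24
  d23 = min2(24, 4) = 4

Second demand — change propagation:
  d2: re-runs because s1 -2->-7; new result -7.
  d4: re-runs because d2 -2->-7; new result 7.
  d5: re-runs because d4 2->7; d2 -2->-7; new result 7.
  d6: re-runs because d5 2->7; new result 7.
  d7: re-runs because d4 2->7; d6 2->7; new result 7.
  d9: re-runs because d7 2->7; new result 8 (unchanged).
  d10: re-runs because d7 2->7; new result 7.
  d11: re-runs because d10 2->7; d6 2->7; new result 7.
  d12: re-runs because d4 2->7; d10 2->7; new result 0 (unchanged).
  d13: re-runs because d11 2->7; new result 7.
  d14: re-runs because d13 2->7; new result 0 (unchanged).
  d15: re-examined; everything it read last time is the same (d14 unchanged, s3 unchanged) — cache 2 kept, no run.
  d17: re-runs because d7 2->7; new result 9.
  d19: re-runs because d10 2->7; d5 2->7; new result 49.
  d20: re-runs because d17 4->9; new result 17.
  d21: re-runs because d20 12->17; d20 12->17; new result 34.
  d23: re-runs because d21 24->34; d19 4->49; new result 34.

The important point: at d15 every value read last time is unchanged, so the dirty flag clears without a run.

Dirty set: d2, d4, d5, d6, d7, d9, d10, d11, d12, d13, d14, d15, d17, d19, d20, d21, d23.
Run set: d2, d4, d5, d6, d7, d9, d10, d11, d12, d13, d14, d17, d19, d20, d21, d23 (16 run).
Re-examined without running (cache reused): d15.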